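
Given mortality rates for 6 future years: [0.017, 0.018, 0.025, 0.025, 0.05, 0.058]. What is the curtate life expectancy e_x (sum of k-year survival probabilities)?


e_x = sum_{k=1}^{n} k_p_x
k_p_x values:
  1_p_x = 0.983
  2_p_x = 0.965306
  3_p_x = 0.941173
  4_p_x = 0.917644
  5_p_x = 0.871762
  6_p_x = 0.8212
e_x = 5.5001


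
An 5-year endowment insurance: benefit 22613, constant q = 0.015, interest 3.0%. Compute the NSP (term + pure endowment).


Term component = 1508.8517
Pure endowment = 5_p_x * v^5 * benefit = 0.927217 * 0.862609 * 22613 = 18086.445
NSP = 19595.2967


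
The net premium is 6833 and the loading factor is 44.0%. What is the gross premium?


Gross = net * (1 + loading)
= 6833 * (1 + 0.44)
= 6833 * 1.44
= 9839.52


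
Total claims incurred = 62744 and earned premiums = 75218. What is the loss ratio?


Loss ratio = claims / premiums
= 62744 / 75218
= 0.8342


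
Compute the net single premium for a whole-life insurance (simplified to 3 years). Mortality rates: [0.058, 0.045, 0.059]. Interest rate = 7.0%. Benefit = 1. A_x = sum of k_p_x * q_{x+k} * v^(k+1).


v = 0.934579
Year 0: k_p_x=1.0, q=0.058, term=0.054206
Year 1: k_p_x=0.942, q=0.045, term=0.037025
Year 2: k_p_x=0.89961, q=0.059, term=0.043327
A_x = 0.1346


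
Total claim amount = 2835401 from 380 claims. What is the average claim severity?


severity = total / number
= 2835401 / 380
= 7461.5816


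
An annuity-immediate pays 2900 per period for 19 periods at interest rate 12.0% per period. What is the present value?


PV = PMT * (1 - (1+i)^(-n)) / i
= 2900 * (1 - (1+0.12)^(-19)) / 0.12
= 2900 * (1 - 0.116107) / 0.12
= 2900 * 7.365777
= 21360.7529


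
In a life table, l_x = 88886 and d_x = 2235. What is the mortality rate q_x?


q_x = d_x / l_x
= 2235 / 88886
= 0.0251


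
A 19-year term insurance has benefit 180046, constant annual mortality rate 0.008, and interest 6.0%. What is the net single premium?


NSP = benefit * sum_{k=0}^{n-1} k_p_x * q * v^(k+1)
With constant q=0.008, v=0.943396
Sum = 0.084267
NSP = 180046 * 0.084267
= 15171.8767


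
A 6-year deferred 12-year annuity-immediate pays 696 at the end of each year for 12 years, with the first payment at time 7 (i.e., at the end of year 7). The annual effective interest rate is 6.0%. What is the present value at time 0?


PV at time 6 of the 12-year annuity-immediate:
a_n = 696 * (1-(1+0.06)^(-12))/0.06 = 5835.1554
Discount back 6 years to time 0:
PV = 5835.1554 * (1+0.06)^(-6)
= 5835.1554 * 0.704961
= 4113.5543


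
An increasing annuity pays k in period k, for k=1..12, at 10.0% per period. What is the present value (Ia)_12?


(Ia)_n = sum_{k=1}^{n} k * v^k, v = 1/(1+i)
v = 0.909091
Sum computed term by term:
(Ia)_12 = 36.7149


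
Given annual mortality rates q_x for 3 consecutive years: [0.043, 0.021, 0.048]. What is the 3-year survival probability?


p_k = 1 - q_k for each year
Survival = product of (1 - q_k)
= 0.957 * 0.979 * 0.952
= 0.8919


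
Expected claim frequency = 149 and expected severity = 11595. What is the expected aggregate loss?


E[S] = E[N] * E[X]
= 149 * 11595
= 1.7277e+06


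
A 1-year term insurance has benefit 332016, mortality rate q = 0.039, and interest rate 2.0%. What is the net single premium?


NSP = benefit * q * v
v = 1/(1+i) = 0.980392
NSP = 332016 * 0.039 * 0.980392
= 12694.7294


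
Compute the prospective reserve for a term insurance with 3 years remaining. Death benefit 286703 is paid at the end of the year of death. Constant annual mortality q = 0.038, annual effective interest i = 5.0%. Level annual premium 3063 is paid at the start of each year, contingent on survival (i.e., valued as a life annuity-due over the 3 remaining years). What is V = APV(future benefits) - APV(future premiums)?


v = 1/(1+i) = 0.952381
APV(future benefits) per unit = sum_{k=0}^{2} k_p_x * q * v^(k+1) = 0.099726
APV(future benefits) = 286703 * 0.099726 = 28591.8328
Life annuity-due factor ä_{x:3} = sum_{k=0}^{2} k_p_x * v^k = 2.755595
APV(future premiums) = 3063 * 2.755595 = 8440.3889
V = 28591.8328 - 8440.3889
= 20151.4439


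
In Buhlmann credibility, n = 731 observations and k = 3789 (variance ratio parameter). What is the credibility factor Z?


Z = n / (n + k)
= 731 / (731 + 3789)
= 731 / 4520
= 0.1617


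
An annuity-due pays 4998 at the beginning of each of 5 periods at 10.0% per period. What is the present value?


PV_due = PMT * (1-(1+i)^(-n))/i * (1+i)
PV_immediate = 18946.3523
PV_due = 18946.3523 * 1.1
= 20840.9875


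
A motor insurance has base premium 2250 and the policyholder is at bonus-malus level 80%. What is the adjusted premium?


adjusted = base * BM_level / 100
= 2250 * 80 / 100
= 2250 * 0.8
= 1800.0


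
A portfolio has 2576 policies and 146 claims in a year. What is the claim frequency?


frequency = claims / policies
= 146 / 2576
= 0.0567


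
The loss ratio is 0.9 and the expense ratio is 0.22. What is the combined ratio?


Combined ratio = loss ratio + expense ratio
= 0.9 + 0.22
= 1.12


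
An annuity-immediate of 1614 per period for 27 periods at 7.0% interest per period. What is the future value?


FV = PMT * ((1+i)^n - 1) / i
= 1614 * ((1.07)^27 - 1) / 0.07
= 1614 * (6.213868 - 1) / 0.07
= 120216.8908


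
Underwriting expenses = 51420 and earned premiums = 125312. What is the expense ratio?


Expense ratio = expenses / premiums
= 51420 / 125312
= 0.4103


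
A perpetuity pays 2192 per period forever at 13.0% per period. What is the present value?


PV = PMT / i
= 2192 / 0.13
= 16861.5385


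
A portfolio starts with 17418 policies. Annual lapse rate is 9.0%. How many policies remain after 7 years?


remaining = initial * (1 - lapse)^years
= 17418 * (1 - 0.09)^7
= 17418 * 0.516761
= 9000.9434


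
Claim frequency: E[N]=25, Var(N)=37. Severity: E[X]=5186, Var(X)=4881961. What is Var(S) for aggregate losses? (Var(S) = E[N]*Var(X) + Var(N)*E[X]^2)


Var(S) = E[N]*Var(X) + Var(N)*E[X]^2
= 25*4881961 + 37*5186^2
= 122049025 + 995100052
= 1.1171e+09


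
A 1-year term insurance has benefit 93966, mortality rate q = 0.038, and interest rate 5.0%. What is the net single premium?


NSP = benefit * q * v
v = 1/(1+i) = 0.952381
NSP = 93966 * 0.038 * 0.952381
= 3400.6743


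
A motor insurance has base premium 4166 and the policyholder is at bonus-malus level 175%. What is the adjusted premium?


adjusted = base * BM_level / 100
= 4166 * 175 / 100
= 4166 * 1.75
= 7290.5


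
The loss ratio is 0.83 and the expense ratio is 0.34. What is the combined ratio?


Combined ratio = loss ratio + expense ratio
= 0.83 + 0.34
= 1.17


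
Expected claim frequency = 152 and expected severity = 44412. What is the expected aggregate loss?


E[S] = E[N] * E[X]
= 152 * 44412
= 6.7506e+06


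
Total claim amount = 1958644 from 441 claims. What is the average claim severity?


severity = total / number
= 1958644 / 441
= 4441.3696


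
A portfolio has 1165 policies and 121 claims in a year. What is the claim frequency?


frequency = claims / policies
= 121 / 1165
= 0.1039


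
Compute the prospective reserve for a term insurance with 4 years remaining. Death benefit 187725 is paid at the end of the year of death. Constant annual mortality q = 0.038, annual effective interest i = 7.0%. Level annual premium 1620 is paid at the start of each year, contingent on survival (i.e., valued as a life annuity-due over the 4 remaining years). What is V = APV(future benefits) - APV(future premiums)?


v = 1/(1+i) = 0.934579
APV(future benefits) per unit = sum_{k=0}^{3} k_p_x * q * v^(k+1) = 0.121959
APV(future benefits) = 187725 * 0.121959 = 22894.7979
Life annuity-due factor ä_{x:4} = sum_{k=0}^{3} k_p_x * v^k = 3.434115
APV(future premiums) = 1620 * 3.434115 = 5563.2669
V = 22894.7979 - 5563.2669
= 17331.531


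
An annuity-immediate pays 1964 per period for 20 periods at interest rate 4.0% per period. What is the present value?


PV = PMT * (1 - (1+i)^(-n)) / i
= 1964 * (1 - (1+0.04)^(-20)) / 0.04
= 1964 * (1 - 0.456387) / 0.04
= 1964 * 13.590326
= 26691.4009


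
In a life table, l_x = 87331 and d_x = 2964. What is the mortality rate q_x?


q_x = d_x / l_x
= 2964 / 87331
= 0.0339


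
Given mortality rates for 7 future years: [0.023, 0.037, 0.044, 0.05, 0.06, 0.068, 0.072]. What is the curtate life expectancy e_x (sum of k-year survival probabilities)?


e_x = sum_{k=1}^{n} k_p_x
k_p_x values:
  1_p_x = 0.977
  2_p_x = 0.940851
  3_p_x = 0.899454
  4_p_x = 0.854481
  5_p_x = 0.803212
  6_p_x = 0.748594
  7_p_x = 0.694695
e_x = 5.9183


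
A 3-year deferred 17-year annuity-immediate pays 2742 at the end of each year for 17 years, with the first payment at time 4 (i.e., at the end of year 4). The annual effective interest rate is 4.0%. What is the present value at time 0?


PV at time 3 of the 17-year annuity-immediate:
a_n = 2742 * (1-(1+0.04)^(-17))/0.04 = 33358.264
Discount back 3 years to time 0:
PV = 33358.264 * (1+0.04)^(-3)
= 33358.264 * 0.888996
= 29655.3752


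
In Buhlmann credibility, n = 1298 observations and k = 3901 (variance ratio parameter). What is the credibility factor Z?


Z = n / (n + k)
= 1298 / (1298 + 3901)
= 1298 / 5199
= 0.2497


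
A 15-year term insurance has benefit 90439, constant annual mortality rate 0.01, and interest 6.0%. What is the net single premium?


NSP = benefit * sum_{k=0}^{n-1} k_p_x * q * v^(k+1)
With constant q=0.01, v=0.943396
Sum = 0.09159
NSP = 90439 * 0.09159
= 8283.2783


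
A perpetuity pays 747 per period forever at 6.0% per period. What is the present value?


PV = PMT / i
= 747 / 0.06
= 12450.0


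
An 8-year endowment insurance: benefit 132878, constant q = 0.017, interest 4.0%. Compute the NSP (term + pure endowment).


Term component = 14384.5133
Pure endowment = 8_p_x * v^8 * benefit = 0.871823 * 0.73069 * 132878 = 84647.5731
NSP = 99032.0864


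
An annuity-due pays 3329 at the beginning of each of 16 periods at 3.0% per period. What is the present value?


PV_due = PMT * (1-(1+i)^(-n))/i * (1+i)
PV_immediate = 41815.9086
PV_due = 41815.9086 * 1.03
= 43070.3859


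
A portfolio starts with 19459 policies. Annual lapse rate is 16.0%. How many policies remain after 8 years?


remaining = initial * (1 - lapse)^years
= 19459 * (1 - 0.16)^8
= 19459 * 0.247876
= 4823.417


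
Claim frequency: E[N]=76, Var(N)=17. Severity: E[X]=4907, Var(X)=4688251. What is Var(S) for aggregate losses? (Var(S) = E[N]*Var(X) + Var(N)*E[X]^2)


Var(S) = E[N]*Var(X) + Var(N)*E[X]^2
= 76*4688251 + 17*4907^2
= 356307076 + 409337033
= 7.6564e+08


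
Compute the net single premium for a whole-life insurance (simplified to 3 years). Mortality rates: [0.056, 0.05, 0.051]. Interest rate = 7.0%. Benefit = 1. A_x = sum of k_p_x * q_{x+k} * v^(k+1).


v = 0.934579
Year 0: k_p_x=1.0, q=0.056, term=0.052336
Year 1: k_p_x=0.944, q=0.05, term=0.041226
Year 2: k_p_x=0.8968, q=0.051, term=0.037335
A_x = 0.1309


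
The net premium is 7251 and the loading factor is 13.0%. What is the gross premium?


Gross = net * (1 + loading)
= 7251 * (1 + 0.13)
= 7251 * 1.13
= 8193.63


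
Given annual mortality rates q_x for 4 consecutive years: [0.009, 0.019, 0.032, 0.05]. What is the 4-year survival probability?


p_k = 1 - q_k for each year
Survival = product of (1 - q_k)
= 0.991 * 0.981 * 0.968 * 0.95
= 0.894


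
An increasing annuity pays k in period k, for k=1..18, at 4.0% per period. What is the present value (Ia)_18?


(Ia)_n = sum_{k=1}^{n} k * v^k, v = 1/(1+i)
v = 0.961538
Sum computed term by term:
(Ia)_18 = 107.0091


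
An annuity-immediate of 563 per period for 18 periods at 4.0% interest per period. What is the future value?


FV = PMT * ((1+i)^n - 1) / i
= 563 * ((1.04)^18 - 1) / 0.04
= 563 * (2.025817 - 1) / 0.04
= 14438.3675


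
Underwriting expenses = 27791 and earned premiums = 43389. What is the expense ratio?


Expense ratio = expenses / premiums
= 27791 / 43389
= 0.6405


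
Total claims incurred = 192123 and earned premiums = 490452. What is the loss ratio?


Loss ratio = claims / premiums
= 192123 / 490452
= 0.3917


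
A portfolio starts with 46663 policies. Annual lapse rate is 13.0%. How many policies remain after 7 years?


remaining = initial * (1 - lapse)^years
= 46663 * (1 - 0.13)^7
= 46663 * 0.377255
= 17603.8405


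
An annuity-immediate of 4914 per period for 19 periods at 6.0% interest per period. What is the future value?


FV = PMT * ((1+i)^n - 1) / i
= 4914 * ((1.06)^19 - 1) / 0.06
= 4914 * (3.0256 - 1) / 0.06
= 165896.5992


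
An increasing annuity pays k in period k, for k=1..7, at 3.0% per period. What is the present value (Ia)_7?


(Ia)_n = sum_{k=1}^{n} k * v^k, v = 1/(1+i)
v = 0.970874
Sum computed term by term:
(Ia)_7 = 24.185


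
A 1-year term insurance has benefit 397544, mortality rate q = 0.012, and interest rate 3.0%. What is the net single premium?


NSP = benefit * q * v
v = 1/(1+i) = 0.970874
NSP = 397544 * 0.012 * 0.970874
= 4631.5806


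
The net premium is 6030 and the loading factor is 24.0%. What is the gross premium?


Gross = net * (1 + loading)
= 6030 * (1 + 0.24)
= 6030 * 1.24
= 7477.2


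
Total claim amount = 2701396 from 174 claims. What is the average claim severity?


severity = total / number
= 2701396 / 174
= 15525.2644


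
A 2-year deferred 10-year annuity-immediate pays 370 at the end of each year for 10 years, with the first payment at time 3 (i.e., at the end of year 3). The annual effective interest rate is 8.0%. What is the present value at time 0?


PV at time 2 of the 10-year annuity-immediate:
a_n = 370 * (1-(1+0.08)^(-10))/0.08 = 2482.7301
Discount back 2 years to time 0:
PV = 2482.7301 * (1+0.08)^(-2)
= 2482.7301 * 0.857339
= 2128.5409


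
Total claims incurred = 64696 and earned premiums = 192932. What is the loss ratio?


Loss ratio = claims / premiums
= 64696 / 192932
= 0.3353


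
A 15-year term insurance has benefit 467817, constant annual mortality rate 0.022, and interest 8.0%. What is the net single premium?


NSP = benefit * sum_{k=0}^{n-1} k_p_x * q * v^(k+1)
With constant q=0.022, v=0.925926
Sum = 0.166984
NSP = 467817 * 0.166984
= 78117.9668


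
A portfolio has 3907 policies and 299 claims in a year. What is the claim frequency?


frequency = claims / policies
= 299 / 3907
= 0.0765


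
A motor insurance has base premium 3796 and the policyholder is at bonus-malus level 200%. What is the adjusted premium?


adjusted = base * BM_level / 100
= 3796 * 200 / 100
= 3796 * 2.0
= 7592.0


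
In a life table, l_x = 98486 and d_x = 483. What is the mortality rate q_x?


q_x = d_x / l_x
= 483 / 98486
= 0.0049


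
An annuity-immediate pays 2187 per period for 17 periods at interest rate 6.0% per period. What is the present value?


PV = PMT * (1 - (1+i)^(-n)) / i
= 2187 * (1 - (1+0.06)^(-17)) / 0.06
= 2187 * (1 - 0.371364) / 0.06
= 2187 * 10.47726
= 22913.7669


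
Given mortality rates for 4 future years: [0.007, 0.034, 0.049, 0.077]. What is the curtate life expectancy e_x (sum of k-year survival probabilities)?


e_x = sum_{k=1}^{n} k_p_x
k_p_x values:
  1_p_x = 0.993
  2_p_x = 0.959238
  3_p_x = 0.912235
  4_p_x = 0.841993
e_x = 3.7065


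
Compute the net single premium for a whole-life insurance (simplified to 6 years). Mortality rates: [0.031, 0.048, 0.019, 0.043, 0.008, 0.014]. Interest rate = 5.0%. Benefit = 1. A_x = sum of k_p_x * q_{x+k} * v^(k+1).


v = 0.952381
Year 0: k_p_x=1.0, q=0.031, term=0.029524
Year 1: k_p_x=0.969, q=0.048, term=0.042188
Year 2: k_p_x=0.922488, q=0.019, term=0.015141
Year 3: k_p_x=0.904961, q=0.043, term=0.032014
Year 4: k_p_x=0.866047, q=0.008, term=0.005429
Year 5: k_p_x=0.859119, q=0.014, term=0.008975
A_x = 0.1333


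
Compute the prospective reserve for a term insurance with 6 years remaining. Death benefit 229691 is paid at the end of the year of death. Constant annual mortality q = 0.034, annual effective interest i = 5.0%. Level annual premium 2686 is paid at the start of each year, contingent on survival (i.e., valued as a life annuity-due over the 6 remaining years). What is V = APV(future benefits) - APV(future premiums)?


v = 1/(1+i) = 0.952381
APV(future benefits) per unit = sum_{k=0}^{5} k_p_x * q * v^(k+1) = 0.159332
APV(future benefits) = 229691 * 0.159332 = 36597.2411
Life annuity-due factor ä_{x:6} = sum_{k=0}^{5} k_p_x * v^k = 4.920562
APV(future premiums) = 2686 * 4.920562 = 13216.6308
V = 36597.2411 - 13216.6308
= 23380.6103


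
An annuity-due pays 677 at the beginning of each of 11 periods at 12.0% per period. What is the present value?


PV_due = PMT * (1-(1+i)^(-n))/i * (1+i)
PV_immediate = 4019.8223
PV_due = 4019.8223 * 1.12
= 4502.201


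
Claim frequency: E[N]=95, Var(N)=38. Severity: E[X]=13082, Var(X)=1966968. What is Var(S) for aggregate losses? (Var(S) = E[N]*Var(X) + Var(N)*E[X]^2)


Var(S) = E[N]*Var(X) + Var(N)*E[X]^2
= 95*1966968 + 38*13082^2
= 186861960 + 6503271512
= 6.6901e+09


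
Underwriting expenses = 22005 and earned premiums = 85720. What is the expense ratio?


Expense ratio = expenses / premiums
= 22005 / 85720
= 0.2567


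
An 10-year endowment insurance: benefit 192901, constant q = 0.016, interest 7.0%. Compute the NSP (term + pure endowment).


Term component = 20362.2136
Pure endowment = 10_p_x * v^10 * benefit = 0.851042 * 0.508349 * 192901 = 83454.1017
NSP = 103816.3153


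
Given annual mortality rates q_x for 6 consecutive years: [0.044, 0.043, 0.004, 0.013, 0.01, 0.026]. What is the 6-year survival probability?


p_k = 1 - q_k for each year
Survival = product of (1 - q_k)
= 0.956 * 0.957 * 0.996 * 0.987 * 0.99 * 0.974
= 0.8672


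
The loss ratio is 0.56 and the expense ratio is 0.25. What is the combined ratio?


Combined ratio = loss ratio + expense ratio
= 0.56 + 0.25
= 0.81


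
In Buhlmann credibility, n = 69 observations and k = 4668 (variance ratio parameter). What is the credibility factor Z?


Z = n / (n + k)
= 69 / (69 + 4668)
= 69 / 4737
= 0.0146


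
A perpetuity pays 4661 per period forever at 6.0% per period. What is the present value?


PV = PMT / i
= 4661 / 0.06
= 77683.3333


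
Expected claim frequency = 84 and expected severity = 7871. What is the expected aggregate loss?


E[S] = E[N] * E[X]
= 84 * 7871
= 661164


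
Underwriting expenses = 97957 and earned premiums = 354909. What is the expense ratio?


Expense ratio = expenses / premiums
= 97957 / 354909
= 0.276


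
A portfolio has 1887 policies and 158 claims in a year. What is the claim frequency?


frequency = claims / policies
= 158 / 1887
= 0.0837


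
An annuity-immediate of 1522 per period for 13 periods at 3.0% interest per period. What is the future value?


FV = PMT * ((1+i)^n - 1) / i
= 1522 * ((1.03)^13 - 1) / 0.03
= 1522 * (1.468534 - 1) / 0.03
= 23770.2771


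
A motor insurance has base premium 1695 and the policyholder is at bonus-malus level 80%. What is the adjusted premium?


adjusted = base * BM_level / 100
= 1695 * 80 / 100
= 1695 * 0.8
= 1356.0


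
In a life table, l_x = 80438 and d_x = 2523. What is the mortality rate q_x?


q_x = d_x / l_x
= 2523 / 80438
= 0.0314


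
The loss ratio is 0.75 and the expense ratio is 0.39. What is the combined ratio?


Combined ratio = loss ratio + expense ratio
= 0.75 + 0.39
= 1.14


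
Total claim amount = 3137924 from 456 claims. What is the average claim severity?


severity = total / number
= 3137924 / 456
= 6881.4123


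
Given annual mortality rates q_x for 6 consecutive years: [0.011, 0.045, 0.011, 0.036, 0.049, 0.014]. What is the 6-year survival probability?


p_k = 1 - q_k for each year
Survival = product of (1 - q_k)
= 0.989 * 0.955 * 0.989 * 0.964 * 0.951 * 0.986
= 0.8444


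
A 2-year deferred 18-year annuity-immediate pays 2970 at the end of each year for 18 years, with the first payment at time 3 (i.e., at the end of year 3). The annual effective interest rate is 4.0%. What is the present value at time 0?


PV at time 2 of the 18-year annuity-immediate:
a_n = 2970 * (1-(1+0.04)^(-18))/0.04 = 37598.112
Discount back 2 years to time 0:
PV = 37598.112 * (1+0.04)^(-2)
= 37598.112 * 0.924556
= 34761.5681


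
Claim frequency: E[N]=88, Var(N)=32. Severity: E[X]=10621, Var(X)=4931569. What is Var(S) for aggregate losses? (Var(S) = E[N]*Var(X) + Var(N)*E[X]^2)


Var(S) = E[N]*Var(X) + Var(N)*E[X]^2
= 88*4931569 + 32*10621^2
= 433978072 + 3609780512
= 4.0438e+09


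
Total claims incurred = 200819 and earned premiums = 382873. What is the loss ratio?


Loss ratio = claims / premiums
= 200819 / 382873
= 0.5245


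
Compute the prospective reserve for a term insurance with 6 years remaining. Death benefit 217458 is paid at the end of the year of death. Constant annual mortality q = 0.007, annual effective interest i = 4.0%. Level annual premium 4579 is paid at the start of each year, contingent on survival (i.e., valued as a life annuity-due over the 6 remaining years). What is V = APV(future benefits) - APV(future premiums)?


v = 1/(1+i) = 0.961538
APV(future benefits) per unit = sum_{k=0}^{5} k_p_x * q * v^(k+1) = 0.036088
APV(future benefits) = 217458 * 0.036088 = 7847.5613
Life annuity-due factor ä_{x:6} = sum_{k=0}^{5} k_p_x * v^k = 5.361603
APV(future premiums) = 4579 * 5.361603 = 24550.7785
V = 7847.5613 - 24550.7785
= -16703.2172


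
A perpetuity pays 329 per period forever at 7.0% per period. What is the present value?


PV = PMT / i
= 329 / 0.07
= 4700.0


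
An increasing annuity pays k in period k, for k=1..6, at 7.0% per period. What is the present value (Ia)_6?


(Ia)_n = sum_{k=1}^{n} k * v^k, v = 1/(1+i)
v = 0.934579
Sum computed term by term:
(Ia)_6 = 15.7449


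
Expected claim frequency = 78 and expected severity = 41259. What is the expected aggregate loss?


E[S] = E[N] * E[X]
= 78 * 41259
= 3.2182e+06


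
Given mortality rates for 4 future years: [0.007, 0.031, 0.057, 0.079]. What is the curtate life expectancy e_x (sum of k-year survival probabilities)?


e_x = sum_{k=1}^{n} k_p_x
k_p_x values:
  1_p_x = 0.993
  2_p_x = 0.962217
  3_p_x = 0.907371
  4_p_x = 0.835688
e_x = 3.6983


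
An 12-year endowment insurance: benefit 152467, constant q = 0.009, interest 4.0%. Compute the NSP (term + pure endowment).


Term component = 12311.1395
Pure endowment = 12_p_x * v^12 * benefit = 0.897189 * 0.624597 * 152467 = 85439.6848
NSP = 97750.8243


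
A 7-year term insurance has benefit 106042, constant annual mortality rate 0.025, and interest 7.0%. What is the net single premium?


NSP = benefit * sum_{k=0}^{n-1} k_p_x * q * v^(k+1)
With constant q=0.025, v=0.934579
Sum = 0.125892
NSP = 106042 * 0.125892
= 13349.8521


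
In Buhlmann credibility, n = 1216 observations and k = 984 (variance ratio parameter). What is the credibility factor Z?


Z = n / (n + k)
= 1216 / (1216 + 984)
= 1216 / 2200
= 0.5527


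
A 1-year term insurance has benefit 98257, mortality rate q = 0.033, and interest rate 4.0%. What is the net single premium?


NSP = benefit * q * v
v = 1/(1+i) = 0.961538
NSP = 98257 * 0.033 * 0.961538
= 3117.7702


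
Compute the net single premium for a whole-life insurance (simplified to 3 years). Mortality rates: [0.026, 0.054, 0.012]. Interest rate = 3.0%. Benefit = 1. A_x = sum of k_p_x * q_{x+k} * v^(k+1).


v = 0.970874
Year 0: k_p_x=1.0, q=0.026, term=0.025243
Year 1: k_p_x=0.974, q=0.054, term=0.049577
Year 2: k_p_x=0.921404, q=0.012, term=0.010119
A_x = 0.0849


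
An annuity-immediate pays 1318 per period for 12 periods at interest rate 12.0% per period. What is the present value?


PV = PMT * (1 - (1+i)^(-n)) / i
= 1318 * (1 - (1+0.12)^(-12)) / 0.12
= 1318 * (1 - 0.256675) / 0.12
= 1318 * 6.194374
= 8164.1852


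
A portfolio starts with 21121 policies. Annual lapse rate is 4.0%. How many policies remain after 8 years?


remaining = initial * (1 - lapse)^years
= 21121 * (1 - 0.04)^8
= 21121 * 0.72139
= 15236.4693


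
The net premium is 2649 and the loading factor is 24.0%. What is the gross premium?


Gross = net * (1 + loading)
= 2649 * (1 + 0.24)
= 2649 * 1.24
= 3284.76


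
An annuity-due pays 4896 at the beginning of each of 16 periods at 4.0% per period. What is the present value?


PV_due = PMT * (1-(1+i)^(-n))/i * (1+i)
PV_immediate = 57049.6393
PV_due = 57049.6393 * 1.04
= 59331.6249


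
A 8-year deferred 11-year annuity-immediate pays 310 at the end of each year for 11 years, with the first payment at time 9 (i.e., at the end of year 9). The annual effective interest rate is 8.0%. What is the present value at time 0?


PV at time 8 of the 11-year annuity-immediate:
a_n = 310 * (1-(1+0.08)^(-11))/0.08 = 2213.0789
Discount back 8 years to time 0:
PV = 2213.0789 * (1+0.08)^(-8)
= 2213.0789 * 0.540269
= 1195.6577


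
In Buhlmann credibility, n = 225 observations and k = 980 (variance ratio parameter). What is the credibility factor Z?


Z = n / (n + k)
= 225 / (225 + 980)
= 225 / 1205
= 0.1867


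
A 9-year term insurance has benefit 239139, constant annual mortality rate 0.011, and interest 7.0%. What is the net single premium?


NSP = benefit * sum_{k=0}^{n-1} k_p_x * q * v^(k+1)
With constant q=0.011, v=0.934579
Sum = 0.068934
NSP = 239139 * 0.068934
= 16484.8479


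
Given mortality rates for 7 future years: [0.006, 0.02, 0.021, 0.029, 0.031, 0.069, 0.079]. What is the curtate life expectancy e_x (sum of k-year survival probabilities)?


e_x = sum_{k=1}^{n} k_p_x
k_p_x values:
  1_p_x = 0.994
  2_p_x = 0.97412
  3_p_x = 0.953663
  4_p_x = 0.926007
  5_p_x = 0.897301
  6_p_x = 0.835387
  7_p_x = 0.769392
e_x = 6.3499


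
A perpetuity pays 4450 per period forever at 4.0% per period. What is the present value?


PV = PMT / i
= 4450 / 0.04
= 111250.0


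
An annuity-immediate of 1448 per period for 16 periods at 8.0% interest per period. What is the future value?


FV = PMT * ((1+i)^n - 1) / i
= 1448 * ((1.08)^16 - 1) / 0.08
= 1448 * (3.425943 - 1) / 0.08
= 43909.5618


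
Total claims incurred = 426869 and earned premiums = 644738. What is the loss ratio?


Loss ratio = claims / premiums
= 426869 / 644738
= 0.6621


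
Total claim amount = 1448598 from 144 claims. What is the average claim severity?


severity = total / number
= 1448598 / 144
= 10059.7083


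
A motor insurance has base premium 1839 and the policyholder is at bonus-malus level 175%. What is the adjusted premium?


adjusted = base * BM_level / 100
= 1839 * 175 / 100
= 1839 * 1.75
= 3218.25


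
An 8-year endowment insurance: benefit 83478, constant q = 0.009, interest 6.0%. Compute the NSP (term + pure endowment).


Term component = 4533.5487
Pure endowment = 8_p_x * v^8 * benefit = 0.930228 * 0.627412 * 83478 = 48720.7931
NSP = 53254.3418


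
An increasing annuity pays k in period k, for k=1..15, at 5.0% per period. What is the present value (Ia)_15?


(Ia)_n = sum_{k=1}^{n} k * v^k, v = 1/(1+i)
v = 0.952381
Sum computed term by term:
(Ia)_15 = 73.6677


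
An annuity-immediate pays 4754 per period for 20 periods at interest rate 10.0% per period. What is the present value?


PV = PMT * (1 - (1+i)^(-n)) / i
= 4754 * (1 - (1+0.1)^(-20)) / 0.1
= 4754 * (1 - 0.148644) / 0.1
= 4754 * 8.513564
= 40473.4819


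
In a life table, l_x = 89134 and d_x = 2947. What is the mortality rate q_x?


q_x = d_x / l_x
= 2947 / 89134
= 0.0331


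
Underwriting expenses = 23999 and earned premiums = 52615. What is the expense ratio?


Expense ratio = expenses / premiums
= 23999 / 52615
= 0.4561


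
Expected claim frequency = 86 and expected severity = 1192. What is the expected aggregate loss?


E[S] = E[N] * E[X]
= 86 * 1192
= 102512


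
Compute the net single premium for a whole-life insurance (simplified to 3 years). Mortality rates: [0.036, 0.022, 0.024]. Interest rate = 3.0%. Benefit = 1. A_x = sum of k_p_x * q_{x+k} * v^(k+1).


v = 0.970874
Year 0: k_p_x=1.0, q=0.036, term=0.034951
Year 1: k_p_x=0.964, q=0.022, term=0.019991
Year 2: k_p_x=0.942792, q=0.024, term=0.020707
A_x = 0.0756


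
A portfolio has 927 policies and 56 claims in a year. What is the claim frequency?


frequency = claims / policies
= 56 / 927
= 0.0604


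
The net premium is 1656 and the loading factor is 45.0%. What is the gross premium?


Gross = net * (1 + loading)
= 1656 * (1 + 0.45)
= 1656 * 1.45
= 2401.2


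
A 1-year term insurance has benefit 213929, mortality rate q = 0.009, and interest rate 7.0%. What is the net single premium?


NSP = benefit * q * v
v = 1/(1+i) = 0.934579
NSP = 213929 * 0.009 * 0.934579
= 1799.4028


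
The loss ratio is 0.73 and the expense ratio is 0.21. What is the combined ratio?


Combined ratio = loss ratio + expense ratio
= 0.73 + 0.21
= 0.94


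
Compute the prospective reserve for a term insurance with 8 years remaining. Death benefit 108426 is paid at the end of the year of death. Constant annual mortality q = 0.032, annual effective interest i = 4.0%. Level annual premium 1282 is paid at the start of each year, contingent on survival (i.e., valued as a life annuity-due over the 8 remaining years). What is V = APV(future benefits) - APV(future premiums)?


v = 1/(1+i) = 0.961538
APV(future benefits) per unit = sum_{k=0}^{7} k_p_x * q * v^(k+1) = 0.194091
APV(future benefits) = 108426 * 0.194091 = 21044.5073
Life annuity-due factor ä_{x:8} = sum_{k=0}^{7} k_p_x * v^k = 6.307956
APV(future premiums) = 1282 * 6.307956 = 8086.8002
V = 21044.5073 - 8086.8002
= 12957.7071


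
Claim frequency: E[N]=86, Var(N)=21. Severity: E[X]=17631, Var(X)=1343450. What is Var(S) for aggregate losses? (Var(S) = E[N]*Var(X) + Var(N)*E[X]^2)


Var(S) = E[N]*Var(X) + Var(N)*E[X]^2
= 86*1343450 + 21*17631^2
= 115536700 + 6527895381
= 6.6434e+09


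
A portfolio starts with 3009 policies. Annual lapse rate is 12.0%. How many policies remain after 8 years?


remaining = initial * (1 - lapse)^years
= 3009 * (1 - 0.12)^8
= 3009 * 0.359635
= 1082.1403


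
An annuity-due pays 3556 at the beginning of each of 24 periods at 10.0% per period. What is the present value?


PV_due = PMT * (1-(1+i)^(-n))/i * (1+i)
PV_immediate = 31949.7497
PV_due = 31949.7497 * 1.1
= 35144.7247


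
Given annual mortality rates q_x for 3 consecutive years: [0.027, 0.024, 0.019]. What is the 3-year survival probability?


p_k = 1 - q_k for each year
Survival = product of (1 - q_k)
= 0.973 * 0.976 * 0.981
= 0.9316


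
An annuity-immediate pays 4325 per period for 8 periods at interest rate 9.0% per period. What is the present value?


PV = PMT * (1 - (1+i)^(-n)) / i
= 4325 * (1 - (1+0.09)^(-8)) / 0.09
= 4325 * (1 - 0.501866) / 0.09
= 4325 * 5.534819
= 23938.0927


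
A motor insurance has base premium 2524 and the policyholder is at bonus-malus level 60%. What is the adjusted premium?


adjusted = base * BM_level / 100
= 2524 * 60 / 100
= 2524 * 0.6
= 1514.4


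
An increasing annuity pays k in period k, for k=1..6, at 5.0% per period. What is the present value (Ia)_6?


(Ia)_n = sum_{k=1}^{n} k * v^k, v = 1/(1+i)
v = 0.952381
Sum computed term by term:
(Ia)_6 = 17.0437


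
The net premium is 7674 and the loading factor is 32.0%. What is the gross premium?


Gross = net * (1 + loading)
= 7674 * (1 + 0.32)
= 7674 * 1.32
= 10129.68


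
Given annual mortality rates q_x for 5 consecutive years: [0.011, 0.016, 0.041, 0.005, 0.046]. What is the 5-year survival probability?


p_k = 1 - q_k for each year
Survival = product of (1 - q_k)
= 0.989 * 0.984 * 0.959 * 0.995 * 0.954
= 0.8859


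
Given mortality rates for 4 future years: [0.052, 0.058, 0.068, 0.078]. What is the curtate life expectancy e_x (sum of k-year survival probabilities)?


e_x = sum_{k=1}^{n} k_p_x
k_p_x values:
  1_p_x = 0.948
  2_p_x = 0.893016
  3_p_x = 0.832291
  4_p_x = 0.767372
e_x = 3.4407


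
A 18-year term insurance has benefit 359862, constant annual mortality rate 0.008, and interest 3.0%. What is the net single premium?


NSP = benefit * sum_{k=0}^{n-1} k_p_x * q * v^(k+1)
With constant q=0.008, v=0.970874
Sum = 0.103511
NSP = 359862 * 0.103511
= 37249.6305


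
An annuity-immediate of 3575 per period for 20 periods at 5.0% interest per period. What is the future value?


FV = PMT * ((1+i)^n - 1) / i
= 3575 * ((1.05)^20 - 1) / 0.05
= 3575 * (2.653298 - 1) / 0.05
= 118210.7859


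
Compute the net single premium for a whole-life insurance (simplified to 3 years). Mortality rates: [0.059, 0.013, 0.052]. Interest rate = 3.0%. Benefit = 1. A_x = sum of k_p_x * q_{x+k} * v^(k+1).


v = 0.970874
Year 0: k_p_x=1.0, q=0.059, term=0.057282
Year 1: k_p_x=0.941, q=0.013, term=0.011531
Year 2: k_p_x=0.928767, q=0.052, term=0.044198
A_x = 0.113


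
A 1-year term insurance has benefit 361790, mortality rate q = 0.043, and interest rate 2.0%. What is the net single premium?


NSP = benefit * q * v
v = 1/(1+i) = 0.980392
NSP = 361790 * 0.043 * 0.980392
= 15251.9314


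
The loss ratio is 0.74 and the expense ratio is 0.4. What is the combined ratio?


Combined ratio = loss ratio + expense ratio
= 0.74 + 0.4
= 1.14


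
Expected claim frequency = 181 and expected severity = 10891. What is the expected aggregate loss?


E[S] = E[N] * E[X]
= 181 * 10891
= 1.9713e+06


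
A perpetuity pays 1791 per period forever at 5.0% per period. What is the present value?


PV = PMT / i
= 1791 / 0.05
= 35820.0


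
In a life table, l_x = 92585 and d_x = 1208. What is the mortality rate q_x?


q_x = d_x / l_x
= 1208 / 92585
= 0.013


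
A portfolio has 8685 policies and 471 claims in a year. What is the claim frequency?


frequency = claims / policies
= 471 / 8685
= 0.0542


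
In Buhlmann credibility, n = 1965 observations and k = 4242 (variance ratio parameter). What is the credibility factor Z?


Z = n / (n + k)
= 1965 / (1965 + 4242)
= 1965 / 6207
= 0.3166


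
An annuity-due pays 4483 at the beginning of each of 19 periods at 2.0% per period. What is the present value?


PV_due = PMT * (1-(1+i)^(-n))/i * (1+i)
PV_immediate = 70286.5452
PV_due = 70286.5452 * 1.02
= 71692.2761


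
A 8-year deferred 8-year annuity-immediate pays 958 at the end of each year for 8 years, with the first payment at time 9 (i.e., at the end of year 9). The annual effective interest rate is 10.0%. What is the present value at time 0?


PV at time 8 of the 8-year annuity-immediate:
a_n = 958 * (1-(1+0.1)^(-8))/0.1 = 5110.8593
Discount back 8 years to time 0:
PV = 5110.8593 * (1+0.1)^(-8)
= 5110.8593 * 0.466507
= 2384.2536


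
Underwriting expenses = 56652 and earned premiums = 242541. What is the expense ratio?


Expense ratio = expenses / premiums
= 56652 / 242541
= 0.2336


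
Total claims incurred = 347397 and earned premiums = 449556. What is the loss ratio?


Loss ratio = claims / premiums
= 347397 / 449556
= 0.7728


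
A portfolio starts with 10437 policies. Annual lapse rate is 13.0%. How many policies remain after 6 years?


remaining = initial * (1 - lapse)^years
= 10437 * (1 - 0.13)^6
= 10437 * 0.433626
= 4525.7567


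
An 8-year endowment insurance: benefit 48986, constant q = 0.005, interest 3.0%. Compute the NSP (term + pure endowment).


Term component = 1690.857
Pure endowment = 8_p_x * v^8 * benefit = 0.960693 * 0.789409 * 48986 = 37150.0007
NSP = 38840.8578


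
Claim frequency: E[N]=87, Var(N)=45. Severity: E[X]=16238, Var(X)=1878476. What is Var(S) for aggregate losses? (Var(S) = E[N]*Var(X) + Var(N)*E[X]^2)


Var(S) = E[N]*Var(X) + Var(N)*E[X]^2
= 87*1878476 + 45*16238^2
= 163427412 + 11865268980
= 1.2029e+10


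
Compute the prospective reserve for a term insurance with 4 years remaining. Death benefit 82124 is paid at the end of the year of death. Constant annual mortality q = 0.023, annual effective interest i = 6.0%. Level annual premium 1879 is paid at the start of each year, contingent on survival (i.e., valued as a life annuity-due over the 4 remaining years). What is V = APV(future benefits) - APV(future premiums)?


v = 1/(1+i) = 0.943396
APV(future benefits) per unit = sum_{k=0}^{3} k_p_x * q * v^(k+1) = 0.07712
APV(future benefits) = 82124 * 0.07712 = 6333.4158
Life annuity-due factor ä_{x:4} = sum_{k=0}^{3} k_p_x * v^k = 3.554233
APV(future premiums) = 1879 * 3.554233 = 6678.4044
V = 6333.4158 - 6678.4044
= -344.9886


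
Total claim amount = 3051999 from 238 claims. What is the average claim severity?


severity = total / number
= 3051999 / 238
= 12823.5252


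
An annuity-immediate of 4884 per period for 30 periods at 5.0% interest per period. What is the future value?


FV = PMT * ((1+i)^n - 1) / i
= 4884 * ((1.05)^30 - 1) / 0.05
= 4884 * (4.321942 - 1) / 0.05
= 324487.3312


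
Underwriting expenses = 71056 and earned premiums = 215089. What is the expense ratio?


Expense ratio = expenses / premiums
= 71056 / 215089
= 0.3304


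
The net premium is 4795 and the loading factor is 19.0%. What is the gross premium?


Gross = net * (1 + loading)
= 4795 * (1 + 0.19)
= 4795 * 1.19
= 5706.05


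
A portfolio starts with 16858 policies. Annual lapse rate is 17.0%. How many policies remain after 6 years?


remaining = initial * (1 - lapse)^years
= 16858 * (1 - 0.17)^6
= 16858 * 0.32694
= 5511.5608


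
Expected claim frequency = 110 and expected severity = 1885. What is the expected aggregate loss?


E[S] = E[N] * E[X]
= 110 * 1885
= 207350


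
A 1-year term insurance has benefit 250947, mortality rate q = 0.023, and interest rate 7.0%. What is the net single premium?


NSP = benefit * q * v
v = 1/(1+i) = 0.934579
NSP = 250947 * 0.023 * 0.934579
= 5394.1879


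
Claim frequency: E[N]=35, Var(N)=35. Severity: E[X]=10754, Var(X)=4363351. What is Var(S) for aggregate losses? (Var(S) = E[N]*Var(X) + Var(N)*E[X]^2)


Var(S) = E[N]*Var(X) + Var(N)*E[X]^2
= 35*4363351 + 35*10754^2
= 152717285 + 4047698060
= 4.2004e+09


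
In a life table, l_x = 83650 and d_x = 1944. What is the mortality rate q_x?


q_x = d_x / l_x
= 1944 / 83650
= 0.0232


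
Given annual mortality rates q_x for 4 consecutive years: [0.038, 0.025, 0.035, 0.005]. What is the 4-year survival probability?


p_k = 1 - q_k for each year
Survival = product of (1 - q_k)
= 0.962 * 0.975 * 0.965 * 0.995
= 0.9006


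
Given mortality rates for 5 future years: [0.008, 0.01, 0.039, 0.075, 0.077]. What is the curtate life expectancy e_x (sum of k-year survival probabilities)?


e_x = sum_{k=1}^{n} k_p_x
k_p_x values:
  1_p_x = 0.992
  2_p_x = 0.98208
  3_p_x = 0.943779
  4_p_x = 0.872995
  5_p_x = 0.805775
e_x = 4.5966


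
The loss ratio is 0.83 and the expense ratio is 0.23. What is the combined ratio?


Combined ratio = loss ratio + expense ratio
= 0.83 + 0.23
= 1.06


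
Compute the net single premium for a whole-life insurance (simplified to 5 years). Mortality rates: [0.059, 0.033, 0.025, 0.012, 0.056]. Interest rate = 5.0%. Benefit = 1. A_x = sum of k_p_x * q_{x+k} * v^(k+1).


v = 0.952381
Year 0: k_p_x=1.0, q=0.059, term=0.05619
Year 1: k_p_x=0.941, q=0.033, term=0.028166
Year 2: k_p_x=0.909947, q=0.025, term=0.019651
Year 3: k_p_x=0.887198, q=0.012, term=0.008759
Year 4: k_p_x=0.876552, q=0.056, term=0.038461
A_x = 0.1512


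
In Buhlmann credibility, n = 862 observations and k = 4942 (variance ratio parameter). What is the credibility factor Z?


Z = n / (n + k)
= 862 / (862 + 4942)
= 862 / 5804
= 0.1485


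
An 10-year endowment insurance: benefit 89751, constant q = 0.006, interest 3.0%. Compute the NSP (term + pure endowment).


Term component = 4478.0569
Pure endowment = 10_p_x * v^10 * benefit = 0.941594 * 0.744094 * 89751 = 62882.6583
NSP = 67360.7153
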